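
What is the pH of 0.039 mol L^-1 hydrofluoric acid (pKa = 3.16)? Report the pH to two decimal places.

pH = 2.31

HF ⇌ F- + H+
Ka = 10^(−3.16) = 6.92 × 10^-4
From the ICE table, Ka = [H+]²/(0.039 − [H+]) = 6.92 × 10^-4.
[H+] is not negligible relative to C₀; solve [H+]² + 0.000692·[H+] − 2.7e-05 = 0.
[H+] = [−0.000692 + √(0.000692² + 0.000108)]/2 = 4.86 × 10^-3 M
pH = −log(4.86 × 10^-3) = 2.31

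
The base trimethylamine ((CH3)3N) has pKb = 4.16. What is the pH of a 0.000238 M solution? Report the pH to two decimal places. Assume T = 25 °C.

(CH3)3N + H2O ⇌ (CH3)3NH+ + OH-
Kb = 10^(−4.16) = 6.92 × 10^-5
From the ICE table, Kb = [OH-]²/(0.000238 − [OH-]) = 6.92 × 10^-5.
Here C₀/Kb ≈ 3.44, so the small-[OH-] approximation fails. Use the quadratic:
[OH-] = [−6.92e-05 + √(6.92e-05² + 6.59e-08)]/2 = 9.83 × 10^-5 M
pOH = 4.01, so pH = 14.00 − pOH = 9.99

pH = 9.99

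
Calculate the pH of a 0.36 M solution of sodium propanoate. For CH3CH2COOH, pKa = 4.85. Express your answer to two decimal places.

CH3CH2COO- is the conjugate base of the weak acid CH3CH2COOH.
Ka = 10^(−4.85) = 1.41 × 10^-5
Kb = Kw/Ka = 1.0×10^-14 / 1.41 × 10^-5 = 7.09 × 10^-10
From the ICE table, Kb = [OH-]²/(0.36 − [OH-]) = 7.09 × 10^-10.
Since Kb ≪ C₀, [OH-] ≈ √(Kb·C₀) = 1.60 × 10^-5 M.
pOH = 4.80, so pH = 14.00 − pOH = 9.20

pH = 9.20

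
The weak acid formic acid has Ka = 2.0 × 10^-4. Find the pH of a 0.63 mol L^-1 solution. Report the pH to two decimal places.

pH = 1.95

HCOOH ⇌ HCOO- + H+
Ka = x²/(0.63 − x) = 2.0 × 10^-4
Since Ka ≪ C₀, x ≈ √(Ka·C₀) = 1.12 × 10^-2 M.
(x/C₀ = 1.8% < 5%, so the approximation holds.)
pH = −log(1.12 × 10^-2) = 1.95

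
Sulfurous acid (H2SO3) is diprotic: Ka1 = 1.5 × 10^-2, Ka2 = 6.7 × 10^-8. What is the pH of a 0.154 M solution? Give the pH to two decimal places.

pH = 1.39

Since Ka1 ≫ Ka2, the first ionization dominates [H+].
Ka1 = x²/(0.154 − x) = 1.5 × 10^-2
Solving the quadratic: x = (−Ka1 + √(Ka1² + 4·Ka1·C₀))/2 = 4.11 × 10^-2 M
pH = −log(4.11 × 10^-2) = 1.39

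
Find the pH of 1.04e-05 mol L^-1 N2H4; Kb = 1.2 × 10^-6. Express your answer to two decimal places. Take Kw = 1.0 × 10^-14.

pH = 8.47

N2H4 + H2O ⇌ N2H5+ + OH-
From the ICE table, Kb = x²/(1.04e-05 − x) = 1.2 × 10^-6.
Here C₀/Kb ≈ 8.67, so the small-x approximation fails. Use the quadratic:
x = (−Kb + √(Kb² + 4·Kb·C₀))/2 = 2.98 × 10^-6 M
pOH = −log(2.98 × 10^-6) = 5.53; pH = 14.00 − 5.53 = 8.47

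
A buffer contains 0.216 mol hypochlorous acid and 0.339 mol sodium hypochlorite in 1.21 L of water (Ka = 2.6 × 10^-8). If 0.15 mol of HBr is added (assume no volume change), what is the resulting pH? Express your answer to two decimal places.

pH = 7.30

Added H+ converts OCl- to HOCl: HOCl → 0.366 mol, OCl- → 0.189 mol.
pKa = −log(2.6 × 10^-8) = 7.585
pH = pKa + log(n_OCl-/n_HOCl) = 7.585 + log(0.189/0.366) = 7.585 + (-0.287)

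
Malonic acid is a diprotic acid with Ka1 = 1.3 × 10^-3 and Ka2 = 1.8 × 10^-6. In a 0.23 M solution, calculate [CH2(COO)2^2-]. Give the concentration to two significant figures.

First ionization gives [H+] ≈ [CH2(COOH)COO-] = 1.67 × 10^-2 M.
Second step: Ka2 = [H+][CH2(COO)2^2-]/[CH2(COOH)COO-] ≈ [CH2(COO)2^2-] (since [H+] ≈ [CH2(COOH)COO-]).
So [CH2(COO)2^2-] ≈ Ka2.

1.8 × 10^-6 M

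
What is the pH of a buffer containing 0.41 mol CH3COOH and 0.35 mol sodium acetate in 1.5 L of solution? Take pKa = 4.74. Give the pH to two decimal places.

pH = pKa + log([A⁻]/[HA]) = 4.74 + log(0.35/0.41)
pH = 4.74 + (-0.069) = 4.67

pH = 4.67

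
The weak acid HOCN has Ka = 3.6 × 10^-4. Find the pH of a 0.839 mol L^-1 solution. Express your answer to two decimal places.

HOCN ⇌ OCN- + H+
Let x = [H+] at equilibrium. Ka = x²/(0.839 − x).
Since Ka ≪ C₀, x ≈ √(Ka·C₀) = 1.74 × 10^-2 M.
pH = −log(1.74 × 10^-2) = 1.76

pH = 1.76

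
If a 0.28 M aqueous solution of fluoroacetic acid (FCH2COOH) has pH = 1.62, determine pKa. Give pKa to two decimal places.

[H+] = 10^(-1.62) = 2.40 × 10^-2 M
At equilibrium [HA] = 0.28 − 2.40 × 10^-2 = 2.56 × 10^-1 M
Ka = [H+][A-]/[HA] = (2.40 × 10^-2)² / 2.56 × 10^-1 = 2.25 × 10^-3
pKa = -log(2.25 × 10^-3) = 2.65

pKa = 2.65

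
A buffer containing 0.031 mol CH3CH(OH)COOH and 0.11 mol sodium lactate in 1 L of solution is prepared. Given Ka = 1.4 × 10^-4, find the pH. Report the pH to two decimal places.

pH = 4.40

pKa = −log(1.4 × 10^-4) = 3.854
pH = pKa + log([A⁻]/[HA]) = 3.854 + log(0.11/0.031)
pH = 3.854 + (+0.550) = 4.40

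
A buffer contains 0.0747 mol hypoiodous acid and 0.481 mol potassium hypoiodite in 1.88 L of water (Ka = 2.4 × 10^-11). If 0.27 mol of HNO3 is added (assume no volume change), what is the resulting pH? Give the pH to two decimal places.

pH = 10.41

After neutralization: n(HOI) = 0.345 mol, n(OI-) = 0.211 mol.
pKa = −log(2.4 × 10^-11) = 10.620
pH = pKa + log(n_OI-/n_HOI) = 10.620 + log(0.211/0.345) = 10.620 + (-0.214)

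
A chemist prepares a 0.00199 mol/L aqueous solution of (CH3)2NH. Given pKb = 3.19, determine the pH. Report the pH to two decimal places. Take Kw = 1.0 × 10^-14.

pH = 10.93

(CH3)2NH + H2O ⇌ (CH3)2NH2+ + OH-
Kb = 10^(−3.19) = 6.46 × 10^-4
From the ICE table, Kb = [OH-]²/(0.00199 − [OH-]) = 6.46 × 10^-4.
[OH-] is not negligible relative to C₀; solve [OH-]² + 0.000646·[OH-] − 1.29e-06 = 0.
[OH-] = [−0.000646 + √(0.000646² + 5.14e-06)]/2 = 8.56 × 10^-4 M
pOH = 3.07, so pH = 14.00 − pOH = 10.93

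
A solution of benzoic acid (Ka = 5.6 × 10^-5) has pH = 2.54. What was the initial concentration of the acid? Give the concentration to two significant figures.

[H+] = 10^(-2.54) = 2.88 × 10^-3 M = x
Ka = x²/(C₀ − x) ⇒ C₀ = x + x²/Ka
C₀ = 2.88 × 10^-3 + (2.88 × 10^-3)²/(5.6 × 10^-5) = 1.51 × 10^-1 M

C₀ = 1.5 × 10^-1 M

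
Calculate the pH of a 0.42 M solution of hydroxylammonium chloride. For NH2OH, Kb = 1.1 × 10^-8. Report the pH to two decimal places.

pH = 3.21

NH3OH+ is the conjugate acid of the weak base NH2OH.
Ka = Kw/Kb = 1.0×10^-14 / 1.1 × 10^-8 = 9.09 × 10^-7
Ka = [H+]²/(0.42 − [H+]) = 9.09 × 10^-7
Assume [H+] ≪ 0.42: [H+] ≈ √(9.09 × 10^-7 × 0.42) = 6.18 × 10^-4 M
pH = −log[H+] = −log(6.18 × 10^-4) = 3.21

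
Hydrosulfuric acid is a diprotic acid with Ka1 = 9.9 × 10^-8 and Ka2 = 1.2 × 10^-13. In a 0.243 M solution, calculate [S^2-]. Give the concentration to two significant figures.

1.2 × 10^-13 M

First ionization gives [H+] ≈ [HS-] = 1.55 × 10^-4 M.
Second step: Ka2 = [H+][S^2-]/[HS-] ≈ [S^2-] (since [H+] ≈ [HS-]).
So [S^2-] ≈ Ka2.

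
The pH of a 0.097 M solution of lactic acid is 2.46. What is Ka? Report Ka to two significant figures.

[H+] = 10^(-2.46) = 3.47 × 10^-3 M
At equilibrium [HA] = 0.097 − 3.47 × 10^-3 = 9.35 × 10^-2 M
Ka = [H+][A-]/[HA] = (3.47 × 10^-3)² / 9.35 × 10^-2 = 1.3 × 10^-4

Ka = 1.3 × 10^-4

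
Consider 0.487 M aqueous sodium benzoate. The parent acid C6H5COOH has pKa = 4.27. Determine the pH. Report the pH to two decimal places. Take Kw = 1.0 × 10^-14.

pH = 8.98

C6H5COO- is the conjugate base of the weak acid C6H5COOH.
Ka = 10^(−4.27) = 5.37 × 10^-5
Kb = Kw/Ka = 1.0×10^-14 / 5.37 × 10^-5 = 1.86 × 10^-10
Let x = [OH-] at equilibrium. Kb = x²/(0.487 − x).
Assume x ≪ 0.487: x ≈ √(1.86 × 10^-10 × 0.487) = 9.52 × 10^-6 M
(x/C₀ = 0.002% < 5%, so the approximation holds.)
pOH = −log(9.52 × 10^-6) = 5.02; pH = 14.00 − 5.02 = 8.98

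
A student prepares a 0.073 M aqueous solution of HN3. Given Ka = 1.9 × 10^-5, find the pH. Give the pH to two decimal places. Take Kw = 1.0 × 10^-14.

pH = 2.93

HN3 ⇌ N3- + H+
From the ICE table, Ka = [H+]²/(0.073 − [H+]) = 1.9 × 10^-5.
Neglecting [H+] in the denominator: [H+] = √(1.9 × 10^-5 × 0.073) = 1.18 × 10^-3 M
Check: 1.6% ionized — well under 5%, approximation valid.
pH = −log[H+] = −log(1.18 × 10^-3) = 2.93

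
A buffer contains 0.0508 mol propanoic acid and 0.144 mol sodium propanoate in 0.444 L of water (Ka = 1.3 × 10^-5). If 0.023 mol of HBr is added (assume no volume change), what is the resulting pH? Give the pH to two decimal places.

After neutralization: n(CH3CH2COOH) = 0.0738 mol, n(CH3CH2COO-) = 0.121 mol.
pKa = −log(1.3 × 10^-5) = 4.886
pH = pKa + log([A⁻]/[HA]) = 4.886 + log(0.121/0.0738) = 4.886 +0.215

pH = 5.10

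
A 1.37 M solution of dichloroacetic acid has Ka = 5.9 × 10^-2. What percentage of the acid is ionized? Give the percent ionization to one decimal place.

Cl2CHCOOH ⇌ Cl2CHCOO- + H+; let x = [H+] at equilibrium.
Ka = x²/(C₀ − x); solving the quadratic gives x = 2.56 × 10^-1 M.
% ionization = x/C₀ × 100% = 2.56 × 10^-1/1.37 × 100% = 18.7%

18.7%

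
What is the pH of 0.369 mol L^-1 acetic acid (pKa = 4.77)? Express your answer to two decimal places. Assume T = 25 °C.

CH3COOH ⇌ CH3COO- + H+
Ka = 10^(−4.77) = 1.70 × 10^-5
Ka = [H+]²/(0.369 − [H+]) = 1.70 × 10^-5
Since Ka ≪ C₀, [H+] ≈ √(Ka·C₀) = 2.50 × 10^-3 M.
([H+]/C₀ = 0.68% < 5%, so the approximation holds.)
pH = −log(2.50 × 10^-3) = 2.60

pH = 2.60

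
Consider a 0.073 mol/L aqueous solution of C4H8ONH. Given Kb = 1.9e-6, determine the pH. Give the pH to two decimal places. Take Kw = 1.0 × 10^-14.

C4H8ONH + H2O ⇌ C4H8ONH2+ + OH-
From the ICE table, Kb = [OH-]²/(0.073 − [OH-]) = 1.9 × 10^-6.
Assume [OH-] ≪ 0.073: [OH-] ≈ √(1.9 × 10^-6 × 0.073) = 3.72 × 10^-4 M
pOH = −log(3.72 × 10^-4) = 3.43; pH = 14.00 − 3.43 = 10.57

pH = 10.57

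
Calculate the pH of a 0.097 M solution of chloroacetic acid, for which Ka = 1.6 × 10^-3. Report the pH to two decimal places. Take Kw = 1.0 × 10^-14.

ClCH2COOH ⇌ ClCH2COO- + H+
Ka = [H+]²/(0.097 − [H+]) = 1.6 × 10^-3
The 5% rule fails; solving [H+]² + Ka·[H+] − Ka·C₀ = 0 exactly:
[H+] = [−0.0016 + √(0.0016² + 0.000621)]/2 = 1.17 × 10^-2 M
pH = −log(1.17 × 10^-2) = 1.93

pH = 1.93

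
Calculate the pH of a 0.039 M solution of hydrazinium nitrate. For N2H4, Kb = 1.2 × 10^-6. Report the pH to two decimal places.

N2H5+ is the conjugate acid of the weak base N2H4.
Ka = Kw/Kb = 1.0×10^-14 / 1.2 × 10^-6 = 8.33 × 10^-9
From the ICE table, Ka = x²/(0.039 − x) = 8.33 × 10^-9.
Neglecting x in the denominator: x = √(8.33 × 10^-9 × 0.039) = 1.80 × 10^-5 M
pH = −log(1.80 × 10^-5) = 4.74

pH = 4.74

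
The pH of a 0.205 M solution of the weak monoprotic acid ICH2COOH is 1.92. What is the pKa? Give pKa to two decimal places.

pKa = 3.13

[H+] = 10^(-1.92) = 1.20 × 10^-2 M
At equilibrium [HA] = 0.205 − 1.20 × 10^-2 = 1.93 × 10^-1 M
Ka = [H+][A-]/[HA] = (1.20 × 10^-2)² / 1.93 × 10^-1 = 7.46 × 10^-4
pKa = -log(7.46 × 10^-4) = 3.13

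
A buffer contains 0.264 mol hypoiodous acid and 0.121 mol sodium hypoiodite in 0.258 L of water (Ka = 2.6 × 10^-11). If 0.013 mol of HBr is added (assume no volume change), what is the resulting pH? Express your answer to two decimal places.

Added H+ converts OI- to HOI: HOI → 0.277 mol, OI- → 0.108 mol.
pKa = −log(2.6 × 10^-11) = 10.585
Henderson–Hasselbalch with mole ratio 0.108/0.277: pH = 10.585 + (-0.409)

pH = 10.18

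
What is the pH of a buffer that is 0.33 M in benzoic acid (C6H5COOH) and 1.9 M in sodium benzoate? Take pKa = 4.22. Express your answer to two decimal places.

pH = 4.98

Henderson–Hasselbalch: pH = pKa + log([C6H5COO-]/[C6H5COOH]) = 4.22 + log(1.9/0.33)
pH = 4.22 + (+0.760) = 4.98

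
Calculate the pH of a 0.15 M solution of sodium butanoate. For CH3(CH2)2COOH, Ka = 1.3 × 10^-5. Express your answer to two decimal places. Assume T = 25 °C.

CH3(CH2)2COO- is the conjugate base of the weak acid CH3(CH2)2COOH.
Kb = Kw/Ka = 1.0×10^-14 / 1.3 × 10^-5 = 7.69 × 10^-10
From the ICE table, Kb = x²/(0.15 − x) = 7.69 × 10^-10.
Assume x ≪ 0.15: x ≈ √(7.69 × 10^-10 × 0.15) = 1.07 × 10^-5 M
Check: 0.0072% ionized — well under 5%, approximation valid.
pOH = −log(1.07 × 10^-5) = 4.97; pH = 14.00 − 4.97 = 9.03

pH = 9.03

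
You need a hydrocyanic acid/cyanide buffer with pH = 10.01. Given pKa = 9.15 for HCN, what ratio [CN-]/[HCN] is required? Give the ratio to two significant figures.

pH = pKa + log(r) ⇒ log(r) = 10.01 − 9.15 = +0.86
r = [CN-]/[HCN] = 10^(+0.86) = 7.24

ratio = 7.2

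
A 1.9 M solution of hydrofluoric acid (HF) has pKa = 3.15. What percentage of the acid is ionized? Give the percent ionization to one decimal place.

1.9%

HF ⇌ F- + H+; let x = [H+] at equilibrium.
Ka = 10^(−3.15) = 7.08 × 10^-4
x ≈ √(Ka·C₀) = √(7.08 × 10^-4 × 1.9) = 3.67 × 10^-2 M
Fraction ionized = 3.67 × 10^-2 / 1.9 = 0.0193 → 1.9%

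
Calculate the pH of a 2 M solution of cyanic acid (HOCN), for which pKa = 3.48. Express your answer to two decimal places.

pH = 1.59

HOCN ⇌ OCN- + H+
Ka = 10^(−3.48) = 3.31 × 10^-4
Let x = [H+] at equilibrium. Ka = x²/(2 − x).
Assume x ≪ 2: x ≈ √(3.31 × 10^-4 × 2) = 2.57 × 10^-2 M
pH = −log[H+] = −log(2.57 × 10^-2) = 1.59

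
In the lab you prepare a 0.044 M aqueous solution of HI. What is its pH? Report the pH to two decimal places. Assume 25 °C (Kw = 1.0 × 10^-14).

HI is a strong acid and dissociates completely, so [H+] = 0.044 M.
pH = -log(0.044) = 1.36

pH = 1.36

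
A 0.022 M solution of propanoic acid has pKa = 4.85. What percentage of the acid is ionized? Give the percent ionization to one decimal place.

CH3CH2COOH ⇌ CH3CH2COO- + H+; let x = [H+] at equilibrium.
Ka = 10^(−4.85) = 1.41 × 10^-5
x ≈ √(Ka·C₀) = √(1.41 × 10^-5 × 0.022) = 5.57 × 10^-4 M
% ionization = x/C₀ × 100% = 5.57 × 10^-4/0.022 × 100% = 2.5%

2.5%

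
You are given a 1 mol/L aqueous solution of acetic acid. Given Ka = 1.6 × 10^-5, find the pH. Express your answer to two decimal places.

pH = 2.40

CH3COOH ⇌ CH3COO- + H+
Ka = x²/(1 − x) = 1.6 × 10^-5
Neglecting x in the denominator: x = √(1.6 × 10^-5 × 1) = 4.00 × 10^-3 M
pH = −log(4.00 × 10^-3) = 2.40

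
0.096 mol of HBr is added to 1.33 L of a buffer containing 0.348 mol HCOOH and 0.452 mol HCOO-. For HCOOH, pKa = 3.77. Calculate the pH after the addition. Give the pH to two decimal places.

Added H+ converts HCOO- to HCOOH: HCOOH → 0.444 mol, HCOO- → 0.356 mol.
pH = pKa + log([A⁻]/[HA]) = 3.77 + log(0.356/0.444) = 3.77 -0.096

pH = 3.67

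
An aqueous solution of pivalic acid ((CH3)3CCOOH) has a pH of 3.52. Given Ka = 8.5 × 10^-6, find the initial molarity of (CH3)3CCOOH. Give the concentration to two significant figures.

C₀ = 1.1 × 10^-2 M

[H+] = 10^(-3.52) = 3.02 × 10^-4 M = x
Ka = x²/(C₀ − x) ⇒ C₀ = x + x²/Ka
C₀ = 3.02 × 10^-4 + (3.02 × 10^-4)²/(8.5 × 10^-6) = 1.10 × 10^-2 M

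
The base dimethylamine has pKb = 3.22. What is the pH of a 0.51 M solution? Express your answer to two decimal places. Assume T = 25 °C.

(CH3)2NH + H2O ⇌ (CH3)2NH2+ + OH-
Kb = 10^(−3.22) = 6.03 × 10^-4
From the ICE table, Kb = x²/(0.51 − x) = 6.03 × 10^-4.
Since Kb ≪ C₀, x ≈ √(Kb·C₀) = 1.75 × 10^-2 M.
(x/C₀ = 3.4% < 5%, so the approximation holds.)
pOH = −log(1.75 × 10^-2) = 1.76; pH = 14.00 − 1.76 = 12.24

pH = 12.24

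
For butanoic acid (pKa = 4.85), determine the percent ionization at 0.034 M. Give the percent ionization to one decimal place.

CH3(CH2)2COOH ⇌ CH3(CH2)2COO- + H+; let x = [H+] at equilibrium.
Ka = 10^(−4.85) = 1.41 × 10^-5
x ≈ √(Ka·C₀) = √(1.41 × 10^-5 × 0.034) = 6.92 × 10^-4 M
Fraction ionized = 6.92 × 10^-4 / 0.034 = 0.0204 → 2.0%

2.0%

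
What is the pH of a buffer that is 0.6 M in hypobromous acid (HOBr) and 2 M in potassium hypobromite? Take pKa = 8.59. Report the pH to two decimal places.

Using pH = pKa + log([base]/[acid]) with [base]/[acid] = 2/0.6:
pH = 8.59 + (+0.523) = 9.11

pH = 9.11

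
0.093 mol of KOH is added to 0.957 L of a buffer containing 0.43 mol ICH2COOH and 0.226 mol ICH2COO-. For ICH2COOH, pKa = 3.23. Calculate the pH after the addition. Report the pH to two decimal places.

pH = 3.21

OH- converts ICH2COOH to ICH2COO-: ICH2COOH → 0.337 mol, ICH2COO- → 0.319 mol.
pH = pKa + log([A⁻]/[HA]) = 3.23 + log(0.319/0.337) = 3.23 -0.024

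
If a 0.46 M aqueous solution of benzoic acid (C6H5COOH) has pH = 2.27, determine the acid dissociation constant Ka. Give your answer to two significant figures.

Ka = 6.3 × 10^-5

[H+] = 10^(-2.27) = 5.37 × 10^-3 M
At equilibrium [HA] = 0.46 − 5.37 × 10^-3 = 4.55 × 10^-1 M
Ka = [H+][A-]/[HA] = (5.37 × 10^-3)² / 4.55 × 10^-1 = 6.3 × 10^-5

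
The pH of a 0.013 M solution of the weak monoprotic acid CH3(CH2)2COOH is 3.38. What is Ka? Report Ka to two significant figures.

Ka = 1.4 × 10^-5

[H+] = 10^(-3.38) = 4.17 × 10^-4 M
At equilibrium [HA] = 0.013 − 4.17 × 10^-4 = 1.26 × 10^-2 M
Ka = [H+][A-]/[HA] = (4.17 × 10^-4)² / 1.26 × 10^-2 = 1.4 × 10^-5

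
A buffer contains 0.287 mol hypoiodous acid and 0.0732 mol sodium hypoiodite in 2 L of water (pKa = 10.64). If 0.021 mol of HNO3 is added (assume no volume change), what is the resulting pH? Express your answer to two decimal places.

Added H+ converts OI- to HOI: HOI → 0.308 mol, OI- → 0.0522 mol.
pH = pKa + log(n_OI-/n_HOI) = 10.64 + log(0.0522/0.308) = 10.64 + (-0.771)

pH = 9.87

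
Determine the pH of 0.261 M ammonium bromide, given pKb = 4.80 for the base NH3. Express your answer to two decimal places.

NH4+ is the conjugate acid of the weak base NH3.
Kb = 10^(−4.80) = 1.58 × 10^-5
Ka = Kw/Kb = 1.0×10^-14 / 1.58 × 10^-5 = 6.33 × 10^-10
Ka = [H+]²/(0.261 − [H+]) = 6.33 × 10^-10
Since Ka ≪ C₀, [H+] ≈ √(Ka·C₀) = 1.29 × 10^-5 M.
Check: 0.0049% ionized — well under 5%, approximation valid.
pH = −log[H+] = −log(1.29 × 10^-5) = 4.89

pH = 4.89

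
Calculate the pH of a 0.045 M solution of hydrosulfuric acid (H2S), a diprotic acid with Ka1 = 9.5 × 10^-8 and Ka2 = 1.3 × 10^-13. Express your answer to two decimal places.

pH = 4.18

Ka1 ≫ Ka2, so treat the first dissociation as the only significant source of H+.
Ka1 = x²/(0.045 − x) = 9.5 × 10^-8
x ≈ √(9.5 × 10^-8 × 0.045) = 6.54 × 10^-5 M
pH = −log(6.54 × 10^-5) = 4.18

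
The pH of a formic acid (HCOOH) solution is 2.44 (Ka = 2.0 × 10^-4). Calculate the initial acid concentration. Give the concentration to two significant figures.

[H+] = 10^(-2.44) = 3.63 × 10^-3 M = x
Ka = x²/(C₀ − x) ⇒ C₀ = x + x²/Ka
C₀ = 3.63 × 10^-3 + (3.63 × 10^-3)²/(2.0 × 10^-4) = 6.95 × 10^-2 M

C₀ = 7.0 × 10^-2 M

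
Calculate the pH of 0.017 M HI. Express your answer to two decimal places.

HI is a strong acid and dissociates completely, so [H+] = 0.017 M.
pH = -log(0.017) = 1.77

pH = 1.77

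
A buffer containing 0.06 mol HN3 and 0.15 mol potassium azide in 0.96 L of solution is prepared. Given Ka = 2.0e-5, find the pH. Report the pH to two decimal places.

pKa = −log(2.0 × 10^-5) = 4.699
Using pH = pKa + log([base]/[acid]) with [base]/[acid] = 0.15/0.06:
pH = 4.699 + (+0.398) = 5.10

pH = 5.10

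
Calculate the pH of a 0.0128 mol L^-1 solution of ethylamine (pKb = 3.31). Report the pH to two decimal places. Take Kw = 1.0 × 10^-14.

C2H5NH2 + H2O ⇌ C2H5NH3+ + OH-
Kb = 10^(−3.31) = 4.90 × 10^-4
Kb = x²/(0.0128 − x) = 4.90 × 10^-4
x is not negligible relative to C₀; solve x² + 0.00049·x − 6.27e-06 = 0.
x = [−0.00049 + √(0.00049² + 2.51e-05)]/2 = 2.27 × 10^-3 M
pOH = 2.64, so pH = 14.00 − pOH = 11.36

pH = 11.36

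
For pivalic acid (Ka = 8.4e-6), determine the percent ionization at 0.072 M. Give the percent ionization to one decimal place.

1.1%

(CH3)3CCOOH ⇌ (CH3)3CCOO- + H+; let x = [H+] at equilibrium.
x ≈ √(Ka·C₀) = √(8.4 × 10^-6 × 0.072) = 7.78 × 10^-4 M
Fraction ionized = 7.78 × 10^-4 / 0.072 = 0.0108 → 1.1%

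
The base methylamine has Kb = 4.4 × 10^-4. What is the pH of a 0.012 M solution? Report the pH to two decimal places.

CH3NH2 + H2O ⇌ CH3NH3+ + OH-
From the ICE table, Kb = [OH-]²/(0.012 − [OH-]) = 4.4 × 10^-4.
The 5% rule fails; solving [OH-]² + Kb·[OH-] − Kb·C₀ = 0 exactly:
[OH-] = [−0.00044 + √(0.00044² + 2.11e-05)]/2 = 2.09 × 10^-3 M
pOH = −log(2.09 × 10^-3) = 2.68; pH = 14.00 − 2.68 = 11.32

pH = 11.32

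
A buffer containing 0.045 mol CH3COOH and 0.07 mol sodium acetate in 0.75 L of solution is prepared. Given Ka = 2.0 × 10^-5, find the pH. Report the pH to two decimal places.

pKa = −log(2.0 × 10^-5) = 4.699
Using pH = pKa + log([base]/[acid]) with [base]/[acid] = 0.07/0.045:
pH = 4.699 + (+0.192) = 4.89

pH = 4.89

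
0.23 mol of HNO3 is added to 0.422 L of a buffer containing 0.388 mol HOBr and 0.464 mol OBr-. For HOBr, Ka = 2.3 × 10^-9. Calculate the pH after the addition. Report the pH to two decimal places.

Added H+ converts OBr- to HOBr: HOBr → 0.618 mol, OBr- → 0.234 mol.
pKa = −log(2.3 × 10^-9) = 8.638
Henderson–Hasselbalch with mole ratio 0.234/0.618: pH = 8.638 + (-0.422)

pH = 8.22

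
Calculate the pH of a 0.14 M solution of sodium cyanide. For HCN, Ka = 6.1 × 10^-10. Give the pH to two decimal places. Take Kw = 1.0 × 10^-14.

pH = 11.18

CN- is the conjugate base of the weak acid HCN.
Kb = Kw/Ka = 1.0×10^-14 / 6.1 × 10^-10 = 1.64 × 10^-5
From the ICE table, Kb = [OH-]²/(0.14 − [OH-]) = 1.64 × 10^-5.
Assume [OH-] ≪ 0.14: [OH-] ≈ √(1.64 × 10^-5 × 0.14) = 1.52 × 10^-3 M
Check: 1.1% ionized — well under 5%, approximation valid.
pOH = −log(1.52 × 10^-3) = 2.82; pH = 14.00 − 2.82 = 11.18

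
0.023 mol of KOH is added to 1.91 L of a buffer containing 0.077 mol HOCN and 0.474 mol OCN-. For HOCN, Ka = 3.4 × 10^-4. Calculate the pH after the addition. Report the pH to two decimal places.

OH- converts HOCN to OCN-: HOCN → 0.054 mol, OCN- → 0.497 mol.
pKa = −log(3.4 × 10^-4) = 3.469
pH = pKa + log([A⁻]/[HA]) = 3.469 + log(0.497/0.054) = 3.469 +0.964

pH = 4.43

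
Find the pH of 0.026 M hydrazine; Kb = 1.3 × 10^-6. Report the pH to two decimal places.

N2H4 + H2O ⇌ N2H5+ + OH-
Let x = [OH-] at equilibrium. Kb = x²/(0.026 − x).
Assume x ≪ 0.026: x ≈ √(1.3 × 10^-6 × 0.026) = 1.84 × 10^-4 M
(x/C₀ = 0.71% < 5%, so the approximation holds.)
pOH = −log(1.84 × 10^-4) = 3.74; pH = 14.00 − 3.74 = 10.26

pH = 10.26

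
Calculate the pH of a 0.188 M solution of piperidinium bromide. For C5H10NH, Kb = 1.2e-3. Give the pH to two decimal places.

C5H10NH2+ is the conjugate acid of the weak base C5H10NH.
Ka = Kw/Kb = 1.0×10^-14 / 1.2 × 10^-3 = 8.33 × 10^-12
From the ICE table, Ka = x²/(0.188 − x) = 8.33 × 10^-12.
Since Ka ≪ C₀, x ≈ √(Ka·C₀) = 1.25 × 10^-6 M.
(x/C₀ = 0.00067% < 5%, so the approximation holds.)
pH = −log(1.25 × 10^-6) = 5.90

pH = 5.90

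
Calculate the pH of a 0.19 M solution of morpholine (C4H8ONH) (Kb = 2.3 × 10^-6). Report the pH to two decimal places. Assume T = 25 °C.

C4H8ONH + H2O ⇌ C4H8ONH2+ + OH-
Kb = [OH-]²/(0.19 − [OH-]) = 2.3 × 10^-6
Assume [OH-] ≪ 0.19: [OH-] ≈ √(2.3 × 10^-6 × 0.19) = 6.61 × 10^-4 M
pOH = 3.18, so pH = 14.00 − pOH = 10.82

pH = 10.82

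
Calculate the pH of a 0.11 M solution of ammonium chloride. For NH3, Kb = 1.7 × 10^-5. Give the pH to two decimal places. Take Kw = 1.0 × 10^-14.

pH = 5.09

NH4+ is the conjugate acid of the weak base NH3.
Ka = Kw/Kb = 1.0×10^-14 / 1.7 × 10^-5 = 5.88 × 10^-10
From the ICE table, Ka = [H+]²/(0.11 − [H+]) = 5.88 × 10^-10.
Assume [H+] ≪ 0.11: [H+] ≈ √(5.88 × 10^-10 × 0.11) = 8.04 × 10^-6 M
pH = −log[H+] = −log(8.04 × 10^-6) = 5.09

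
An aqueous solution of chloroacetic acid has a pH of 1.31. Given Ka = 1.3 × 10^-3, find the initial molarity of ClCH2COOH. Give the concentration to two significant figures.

[H+] = 10^(-1.31) = 4.90 × 10^-2 M = x
Ka = x²/(C₀ − x) ⇒ C₀ = x + x²/Ka
C₀ = 4.90 × 10^-2 + (4.90 × 10^-2)²/(1.3 × 10^-3) = 1.90 M

C₀ = 1.9 M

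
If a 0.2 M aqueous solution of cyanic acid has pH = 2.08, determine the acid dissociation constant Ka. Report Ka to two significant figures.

[H+] = 10^(-2.08) = 8.32 × 10^-3 M
At equilibrium [HA] = 0.2 − 8.32 × 10^-3 = 1.92 × 10^-1 M
Ka = [H+][A-]/[HA] = (8.32 × 10^-3)² / 1.92 × 10^-1 = 3.6 × 10^-4

Ka = 3.6 × 10^-4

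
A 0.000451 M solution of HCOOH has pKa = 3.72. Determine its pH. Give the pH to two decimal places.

HCOOH ⇌ HCOO- + H+
Ka = 10^(−3.72) = 1.91 × 10^-4
Ka = x²/(0.000451 − x) = 1.91 × 10^-4
Here C₀/Ka ≈ 2.36, so the small-x approximation fails. Use the quadratic:
x = (−Ka + √(Ka² + 4·Ka·C₀))/2 = 2.13 × 10^-4 M
pH = −log(2.13 × 10^-4) = 3.67

pH = 3.67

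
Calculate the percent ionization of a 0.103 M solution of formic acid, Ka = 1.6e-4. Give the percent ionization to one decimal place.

HCOOH ⇌ HCOO- + H+; let x = [H+] at equilibrium.
x ≈ √(Ka·C₀) = √(1.6 × 10^-4 × 0.103) = 4.06 × 10^-3 M
Fraction ionized = 4.06 × 10^-3 / 0.103 = 0.0394 → 3.9%

3.9%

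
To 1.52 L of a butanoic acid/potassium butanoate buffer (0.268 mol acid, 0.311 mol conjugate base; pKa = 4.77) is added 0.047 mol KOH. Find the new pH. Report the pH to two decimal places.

pH = 4.98

After neutralization: n(CH3(CH2)2COOH) = 0.221 mol, n(CH3(CH2)2COO-) = 0.358 mol.
pH = pKa + log([A⁻]/[HA]) = 4.77 + log(0.358/0.221) = 4.77 +0.209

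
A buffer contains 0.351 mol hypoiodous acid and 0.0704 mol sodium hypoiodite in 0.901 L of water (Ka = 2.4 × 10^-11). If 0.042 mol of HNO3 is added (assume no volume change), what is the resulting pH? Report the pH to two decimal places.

pH = 9.48

After neutralization: n(HOI) = 0.393 mol, n(OI-) = 0.0284 mol.
pKa = −log(2.4 × 10^-11) = 10.620
Henderson–Hasselbalch with mole ratio 0.0284/0.393: pH = 10.620 + (-1.141)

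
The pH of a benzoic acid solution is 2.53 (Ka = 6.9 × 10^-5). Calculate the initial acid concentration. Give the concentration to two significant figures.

[H+] = 10^(-2.53) = 2.95 × 10^-3 M = x
Ka = x²/(C₀ − x) ⇒ C₀ = x + x²/Ka
C₀ = 2.95 × 10^-3 + (2.95 × 10^-3)²/(6.9 × 10^-5) = 1.29 × 10^-1 M

C₀ = 1.3 × 10^-1 M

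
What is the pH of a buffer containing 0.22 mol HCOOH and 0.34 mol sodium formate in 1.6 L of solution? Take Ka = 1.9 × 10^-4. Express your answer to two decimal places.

pKa = −log(1.9 × 10^-4) = 3.721
Using pH = pKa + log([base]/[acid]) with [base]/[acid] = 0.34/0.22:
pH = 3.721 + (+0.189) = 3.91

pH = 3.91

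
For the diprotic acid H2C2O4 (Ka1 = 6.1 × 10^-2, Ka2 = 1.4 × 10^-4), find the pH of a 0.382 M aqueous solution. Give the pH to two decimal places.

Since Ka1 ≫ Ka2, the first ionization dominates [H+].
Ka1 = x²/(0.382 − x) = 6.1 × 10^-2
Solving the quadratic: x = (−Ka1 + √(Ka1² + 4·Ka1·C₀))/2 = 1.25 × 10^-1 M
pH = −log(1.25 × 10^-1) = 0.90

pH = 0.90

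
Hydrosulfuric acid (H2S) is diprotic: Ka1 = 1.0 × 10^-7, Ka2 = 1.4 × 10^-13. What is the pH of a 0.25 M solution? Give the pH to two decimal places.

Since Ka1 ≫ Ka2, the first ionization dominates [H+].
Ka1 = x²/(0.25 − x) = 1.0 × 10^-7
x ≈ √(1.0 × 10^-7 × 0.25) = 1.58 × 10^-4 M
pH = −log(1.58 × 10^-4) = 3.80

pH = 3.80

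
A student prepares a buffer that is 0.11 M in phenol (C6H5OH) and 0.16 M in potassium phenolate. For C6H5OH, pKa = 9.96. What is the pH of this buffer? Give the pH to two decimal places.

pH = 10.12

Henderson–Hasselbalch: pH = pKa + log([C6H5O-]/[C6H5OH]) = 9.96 + log(0.16/0.11)
pH = 9.96 + (+0.163) = 10.12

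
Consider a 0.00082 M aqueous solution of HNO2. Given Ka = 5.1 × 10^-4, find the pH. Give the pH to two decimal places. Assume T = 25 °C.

pH = 3.36

HNO2 ⇌ NO2- + H+
Ka = x²/(0.00082 − x) = 5.1 × 10^-4
Here C₀/Ka ≈ 1.61, so the small-x approximation fails. Use the quadratic:
x = (−Ka + √(Ka² + 4·Ka·C₀))/2 = 4.40 × 10^-4 M
pH = −log[H+] = −log(4.40 × 10^-4) = 3.36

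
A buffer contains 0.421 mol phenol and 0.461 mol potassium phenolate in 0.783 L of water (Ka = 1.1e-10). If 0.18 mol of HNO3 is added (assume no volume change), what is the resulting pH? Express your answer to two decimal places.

After neutralization: n(C6H5OH) = 0.601 mol, n(C6H5O-) = 0.281 mol.
pKa = −log(1.1 × 10^-10) = 9.959
pH = pKa + log(n_C6H5O-/n_C6H5OH) = 9.959 + log(0.281/0.601) = 9.959 + (-0.330)

pH = 9.63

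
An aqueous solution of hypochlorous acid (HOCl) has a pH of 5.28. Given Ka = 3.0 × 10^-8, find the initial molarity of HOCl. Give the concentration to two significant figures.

C₀ = 9.2 × 10^-4 M

[H+] = 10^(-5.28) = 5.25 × 10^-6 M = x
Ka = x²/(C₀ − x) ⇒ C₀ = x + x²/Ka
C₀ = 5.25 × 10^-6 + (5.25 × 10^-6)²/(3.0 × 10^-8) = 9.24 × 10^-4 M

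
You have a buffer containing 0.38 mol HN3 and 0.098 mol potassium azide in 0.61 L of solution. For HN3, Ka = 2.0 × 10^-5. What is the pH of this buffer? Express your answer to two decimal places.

pH = 4.11

pKa = −log(2.0 × 10^-5) = 4.699
Henderson–Hasselbalch: pH = pKa + log([N3-]/[HN3]) = 4.699 + log(0.098/0.38)
pH = 4.699 + (-0.589) = 4.11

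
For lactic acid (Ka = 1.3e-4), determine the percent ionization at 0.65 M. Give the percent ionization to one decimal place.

1.4%

CH3CH(OH)COOH ⇌ CH3CH(OH)COO- + H+; let x = [H+] at equilibrium.
x ≈ √(Ka·C₀) = √(1.3 × 10^-4 × 0.65) = 9.19 × 10^-3 M
% ionization = x/C₀ × 100% = 9.19 × 10^-3/0.65 × 100% = 1.4%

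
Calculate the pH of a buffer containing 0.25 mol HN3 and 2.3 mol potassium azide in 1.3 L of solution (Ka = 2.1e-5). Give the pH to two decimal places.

pH = 5.64

pKa = −log(2.1 × 10^-5) = 4.678
Henderson–Hasselbalch: pH = pKa + log([N3-]/[HN3]) = 4.678 + log(2.3/0.25)
pH = 4.678 + (+0.964) = 5.64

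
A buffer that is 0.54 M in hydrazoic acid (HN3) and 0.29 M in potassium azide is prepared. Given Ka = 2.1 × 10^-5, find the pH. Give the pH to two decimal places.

pKa = −log(2.1 × 10^-5) = 4.678
Using pH = pKa + log([base]/[acid]) with [base]/[acid] = 0.29/0.54:
pH = 4.678 + (-0.270) = 4.41

pH = 4.41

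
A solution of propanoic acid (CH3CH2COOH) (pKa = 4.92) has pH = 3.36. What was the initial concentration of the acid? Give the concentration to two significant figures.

[H+] = 10^(-3.36) = 4.37 × 10^-4 M = x
Ka = 10^(−4.92) = 1.20 × 10^-5
Ka = x²/(C₀ − x) ⇒ C₀ = x + x²/Ka
C₀ = 4.37 × 10^-4 + (4.37 × 10^-4)²/(1.20 × 10^-5) = 1.64 × 10^-2 M

C₀ = 1.6 × 10^-2 M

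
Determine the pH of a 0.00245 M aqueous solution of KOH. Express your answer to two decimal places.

pH = 11.39

KOH is a strong base; [OH-] = 0.00245 M.
pOH = -log(0.00245) = 2.61
pH = 14.00 - 2.61 = 11.39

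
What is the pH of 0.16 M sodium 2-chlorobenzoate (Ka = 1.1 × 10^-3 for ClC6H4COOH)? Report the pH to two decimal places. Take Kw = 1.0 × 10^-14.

pH = 8.08

ClC6H4COO- is the conjugate base of the weak acid ClC6H4COOH.
Kb = Kw/Ka = 1.0×10^-14 / 1.1 × 10^-3 = 9.09 × 10^-12
Kb = x²/(0.16 − x) = 9.09 × 10^-12
Neglecting x in the denominator: x = √(9.09 × 10^-12 × 0.16) = 1.21 × 10^-6 M
(x/C₀ = 0.00075% < 5%, so the approximation holds.)
pOH = 5.92, so pH = 14.00 − pOH = 8.08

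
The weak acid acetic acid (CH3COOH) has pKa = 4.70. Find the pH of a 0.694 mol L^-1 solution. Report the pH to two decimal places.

pH = 2.43

CH3COOH ⇌ CH3COO- + H+
Ka = 10^(−4.70) = 2.00 × 10^-5
From the ICE table, Ka = x²/(0.694 − x) = 2.00 × 10^-5.
Since Ka ≪ C₀, x ≈ √(Ka·C₀) = 3.73 × 10^-3 M.
Check: 0.54% ionized — well under 5%, approximation valid.
pH = −log[H+] = −log(3.73 × 10^-3) = 2.43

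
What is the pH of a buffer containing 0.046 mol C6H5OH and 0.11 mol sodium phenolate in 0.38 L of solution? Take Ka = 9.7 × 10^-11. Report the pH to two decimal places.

pH = 10.39

pKa = −log(9.7 × 10^-11) = 10.013
Henderson–Hasselbalch: pH = pKa + log([C6H5O-]/[C6H5OH]) = 10.013 + log(0.11/0.046)
pH = 10.013 + (+0.379) = 10.39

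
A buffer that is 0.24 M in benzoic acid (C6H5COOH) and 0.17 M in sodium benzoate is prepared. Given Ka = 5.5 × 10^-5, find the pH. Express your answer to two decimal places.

pKa = −log(5.5 × 10^-5) = 4.260
Using pH = pKa + log([base]/[acid]) with [base]/[acid] = 0.17/0.24:
pH = 4.260 + (-0.150) = 4.11

pH = 4.11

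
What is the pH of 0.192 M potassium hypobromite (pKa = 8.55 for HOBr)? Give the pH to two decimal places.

pH = 10.92

OBr- is the conjugate base of the weak acid HOBr.
Ka = 10^(−8.55) = 2.82 × 10^-9
Kb = Kw/Ka = 1.0×10^-14 / 2.82 × 10^-9 = 3.55 × 10^-6
From the ICE table, Kb = x²/(0.192 − x) = 3.55 × 10^-6.
Assume x ≪ 0.192: x ≈ √(3.55 × 10^-6 × 0.192) = 8.26 × 10^-4 M
(x/C₀ = 0.43% < 5%, so the approximation holds.)
pOH = −log(8.26 × 10^-4) = 3.08; pH = 14.00 − 3.08 = 10.92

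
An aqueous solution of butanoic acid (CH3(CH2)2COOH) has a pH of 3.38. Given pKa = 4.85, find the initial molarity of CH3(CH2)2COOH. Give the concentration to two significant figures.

[H+] = 10^(-3.38) = 4.17 × 10^-4 M = x
Ka = 10^(−4.85) = 1.41 × 10^-5
Ka = x²/(C₀ − x) ⇒ C₀ = x + x²/Ka
C₀ = 4.17 × 10^-4 + (4.17 × 10^-4)²/(1.41 × 10^-5) = 1.27 × 10^-2 M

C₀ = 1.3 × 10^-2 M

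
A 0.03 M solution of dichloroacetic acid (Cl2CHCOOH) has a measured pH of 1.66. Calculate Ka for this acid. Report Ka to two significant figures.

Ka = 5.9 × 10^-2

[H+] = 10^(-1.66) = 2.19 × 10^-2 M
At equilibrium [HA] = 0.03 − 2.19 × 10^-2 = 8.10 × 10^-3 M
Ka = [H+][A-]/[HA] = (2.19 × 10^-2)² / 8.10 × 10^-3 = 5.9 × 10^-2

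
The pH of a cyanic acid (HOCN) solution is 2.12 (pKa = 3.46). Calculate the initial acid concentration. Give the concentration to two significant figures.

[H+] = 10^(-2.12) = 7.59 × 10^-3 M = x
Ka = 10^(−3.46) = 3.47 × 10^-4
Ka = x²/(C₀ − x) ⇒ C₀ = x + x²/Ka
C₀ = 7.59 × 10^-3 + (7.59 × 10^-3)²/(3.47 × 10^-4) = 1.74 × 10^-1 M

C₀ = 1.7 × 10^-1 M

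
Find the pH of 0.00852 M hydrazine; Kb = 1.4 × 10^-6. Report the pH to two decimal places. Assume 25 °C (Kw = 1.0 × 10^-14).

pH = 10.04

N2H4 + H2O ⇌ N2H5+ + OH-
From the ICE table, Kb = [OH-]²/(0.00852 − [OH-]) = 1.4 × 10^-6.
Since Kb ≪ C₀, [OH-] ≈ √(Kb·C₀) = 1.09 × 10^-4 M.
([OH-]/C₀ = 1.3% < 5%, so the approximation holds.)
pOH = −log(1.09 × 10^-4) = 3.96; pH = 14.00 − 3.96 = 10.04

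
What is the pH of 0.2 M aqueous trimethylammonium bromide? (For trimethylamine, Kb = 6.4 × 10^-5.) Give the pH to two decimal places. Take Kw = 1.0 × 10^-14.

(CH3)3NH+ is the conjugate acid of the weak base (CH3)3N.
Ka = Kw/Kb = 1.0×10^-14 / 6.4 × 10^-5 = 1.56 × 10^-10
Ka = [H+]²/(0.2 − [H+]) = 1.56 × 10^-10
Assume [H+] ≪ 0.2: [H+] ≈ √(1.56 × 10^-10 × 0.2) = 5.59 × 10^-6 M
Check: 0.0028% ionized — well under 5%, approximation valid.
pH = −log(5.59 × 10^-6) = 5.25

pH = 5.25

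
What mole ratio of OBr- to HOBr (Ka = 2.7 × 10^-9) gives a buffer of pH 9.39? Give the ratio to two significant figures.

ratio = 6.6

pKa = -log(2.7 × 10^-9) = 8.569
pH = pKa + log(r) ⇒ log(r) = 9.39 − 8.569 = +0.821
r = [OBr-]/[HOBr] = 10^(+0.821) = 6.62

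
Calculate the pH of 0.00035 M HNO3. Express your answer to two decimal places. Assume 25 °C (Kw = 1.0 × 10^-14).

HNO3 is a strong acid and dissociates completely, so [H+] = 0.00035 M.
pH = -log(0.00035) = 3.46

pH = 3.46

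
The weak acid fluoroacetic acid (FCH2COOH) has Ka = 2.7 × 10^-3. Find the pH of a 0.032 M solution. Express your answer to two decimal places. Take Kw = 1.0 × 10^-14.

pH = 2.09

FCH2COOH ⇌ FCH2COO- + H+
Ka = [H+]²/(0.032 − [H+]) = 2.7 × 10^-3
Here C₀/Ka ≈ 11.9, so the small-[H+] approximation fails. Use the quadratic:
[H+] = (−Ka + √(Ka² + 4·Ka·C₀))/2 = 8.04 × 10^-3 M
pH = −log[H+] = −log(8.04 × 10^-3) = 2.09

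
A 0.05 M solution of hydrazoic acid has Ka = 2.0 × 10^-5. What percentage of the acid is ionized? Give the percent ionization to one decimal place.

HN3 ⇌ N3- + H+; let x = [H+] at equilibrium.
x ≈ √(Ka·C₀) = √(2.0 × 10^-5 × 0.05) = 1.00 × 10^-3 M
% ionization = x/C₀ × 100% = 1.00 × 10^-3/0.05 × 100% = 2.0%

2.0%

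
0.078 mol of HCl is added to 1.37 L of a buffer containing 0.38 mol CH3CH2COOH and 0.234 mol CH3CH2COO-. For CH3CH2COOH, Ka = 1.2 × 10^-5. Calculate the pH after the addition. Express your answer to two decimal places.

Added H+ converts CH3CH2COO- to CH3CH2COOH: CH3CH2COOH → 0.458 mol, CH3CH2COO- → 0.156 mol.
pKa = −log(1.2 × 10^-5) = 4.921
Henderson–Hasselbalch with mole ratio 0.156/0.458: pH = 4.921 + (-0.468)

pH = 4.45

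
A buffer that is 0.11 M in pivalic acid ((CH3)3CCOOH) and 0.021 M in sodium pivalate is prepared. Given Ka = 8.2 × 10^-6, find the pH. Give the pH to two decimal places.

pH = 4.37

pKa = −log(8.2 × 10^-6) = 5.086
pH = pKa + log([A⁻]/[HA]) = 5.086 + log(0.021/0.11)
pH = 5.086 + (-0.719) = 4.37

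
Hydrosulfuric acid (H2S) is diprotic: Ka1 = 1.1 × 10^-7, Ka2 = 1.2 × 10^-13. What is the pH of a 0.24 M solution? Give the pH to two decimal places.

Ka1 ≫ Ka2, so treat the first dissociation as the only significant source of H+.
Ka1 = x²/(0.24 − x) = 1.1 × 10^-7
x ≈ √(1.1 × 10^-7 × 0.24) = 1.62 × 10^-4 M
pH = −log(1.62 × 10^-4) = 3.79

pH = 3.79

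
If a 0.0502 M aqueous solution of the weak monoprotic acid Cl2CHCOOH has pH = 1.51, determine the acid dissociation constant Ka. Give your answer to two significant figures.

[H+] = 10^(-1.51) = 3.09 × 10^-2 M
At equilibrium [HA] = 0.0502 − 3.09 × 10^-2 = 1.93 × 10^-2 M
Ka = [H+][A-]/[HA] = (3.09 × 10^-2)² / 1.93 × 10^-2 = 4.9 × 10^-2

Ka = 4.9 × 10^-2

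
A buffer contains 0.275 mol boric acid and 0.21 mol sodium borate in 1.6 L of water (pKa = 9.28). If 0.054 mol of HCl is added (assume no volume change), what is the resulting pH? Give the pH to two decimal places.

pH = 8.96

Added H+ converts B(OH)4- to B(OH)3: B(OH)3 → 0.329 mol, B(OH)4- → 0.156 mol.
pH = pKa + log([A⁻]/[HA]) = 9.28 + log(0.156/0.329) = 9.28 -0.324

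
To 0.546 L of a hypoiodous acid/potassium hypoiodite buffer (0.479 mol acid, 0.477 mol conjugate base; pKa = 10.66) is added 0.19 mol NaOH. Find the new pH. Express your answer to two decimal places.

OH- converts HOI to OI-: HOI → 0.289 mol, OI- → 0.667 mol.
pH = pKa + log(n_OI-/n_HOI) = 10.66 + log(0.667/0.289) = 10.66 + (+0.363)

pH = 11.02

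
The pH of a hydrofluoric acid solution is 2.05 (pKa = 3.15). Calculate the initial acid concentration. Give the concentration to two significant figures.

C₀ = 1.2 × 10^-1 M

[H+] = 10^(-2.05) = 8.91 × 10^-3 M = x
Ka = 10^(−3.15) = 7.08 × 10^-4
Ka = x²/(C₀ − x) ⇒ C₀ = x + x²/Ka
C₀ = 8.91 × 10^-3 + (8.91 × 10^-3)²/(7.08 × 10^-4) = 1.21 × 10^-1 M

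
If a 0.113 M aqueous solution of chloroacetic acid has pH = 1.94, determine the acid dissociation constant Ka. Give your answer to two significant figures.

[H+] = 10^(-1.94) = 1.15 × 10^-2 M
At equilibrium [HA] = 0.113 − 1.15 × 10^-2 = 1.02 × 10^-1 M
Ka = [H+][A-]/[HA] = (1.15 × 10^-2)² / 1.02 × 10^-1 = 1.3 × 10^-3

Ka = 1.3 × 10^-3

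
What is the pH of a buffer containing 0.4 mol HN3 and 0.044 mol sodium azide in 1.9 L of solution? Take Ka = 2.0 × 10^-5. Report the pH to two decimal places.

pH = 3.74

pKa = −log(2.0 × 10^-5) = 4.699
pH = pKa + log([A⁻]/[HA]) = 4.699 + log(0.044/0.4)
pH = 4.699 + (-0.959) = 3.74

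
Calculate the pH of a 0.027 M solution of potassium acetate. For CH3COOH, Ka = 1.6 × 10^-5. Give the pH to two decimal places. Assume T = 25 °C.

pH = 8.61

CH3COO- is the conjugate base of the weak acid CH3COOH.
Kb = Kw/Ka = 1.0×10^-14 / 1.6 × 10^-5 = 6.25 × 10^-10
From the ICE table, Kb = x²/(0.027 − x) = 6.25 × 10^-10.
Assume x ≪ 0.027: x ≈ √(6.25 × 10^-10 × 0.027) = 4.11 × 10^-6 M
Check: 0.015% ionized — well under 5%, approximation valid.
pOH = 5.39, so pH = 14.00 − pOH = 8.61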